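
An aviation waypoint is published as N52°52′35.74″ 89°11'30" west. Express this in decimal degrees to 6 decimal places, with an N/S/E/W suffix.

Lat: 52 + 52/60 + 35.74/3600 = 52.8765944
Longitude: 89 + 11/60 + 30/3600 = 89.1916667

52.876594° N, 89.191667° W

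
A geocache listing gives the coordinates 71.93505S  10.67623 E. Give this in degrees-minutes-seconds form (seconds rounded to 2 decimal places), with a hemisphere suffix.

Lat: 0.935050° → 56.10300′; 0.10300 × 60 = 6.1800″
λ: 0.676230° → 40.57380′; 0.57380 × 60 = 34.4280″

71°56′6.18″ S, 10°40′34.43″ E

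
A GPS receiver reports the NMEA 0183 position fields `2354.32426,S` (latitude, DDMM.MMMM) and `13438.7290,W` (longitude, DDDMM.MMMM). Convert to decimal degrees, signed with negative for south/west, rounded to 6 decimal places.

φ: degrees = first 2 digits = 23, minutes = 54.32426; 23 + 54.32426/60 = 23.9054043
hemisphere S, so the sign is −
λ: degrees = first 3 digits = 134, minutes = 38.729; 134 + 38.729/60 = 134.6454833
W → negative

-23.905404, -134.645483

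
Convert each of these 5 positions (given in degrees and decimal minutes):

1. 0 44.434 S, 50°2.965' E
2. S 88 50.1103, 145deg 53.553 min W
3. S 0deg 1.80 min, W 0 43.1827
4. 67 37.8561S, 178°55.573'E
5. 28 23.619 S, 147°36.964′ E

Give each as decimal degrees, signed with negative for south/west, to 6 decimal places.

Point 1:
  Latitude: 44.434′ = 0.740567°; total 0.7405667
  hemisphere S, so the sign is −
  Longitude: 2.965′ = 0.049417°; total 50.0494167
  E ⇒ keep positive
Point 2:
  φ: 88 + 50.1103/60 = 88.8351717
  hemisphere S, so the sign is −
  Lon: 53.553′ = 0.892550°; total 145.8925500
  W → negative
Point 3:
  φ: 1.8′ = 0.030000°; total 0.0300000
  S → negative
  λ: 43.1827′ = 0.719712°; total 0.7197117
  W ⇒ negate
Point 4:
  φ: 67 + 37.8561/60 = 67.6309350
  S ⇒ negate
  λ: 55.573′ = 0.926217°; total 178.9262167
  E ⇒ keep positive
Point 5:
  φ: 23.619′ = 0.393650°; total 28.3936500
  S → negative
  Lon: 147 + 36.964/60 = 147.6160667
  E ⇒ keep positive

1. -0.740567, 50.049417
2. -88.835172, -145.892550
3. -0.030000, -0.719712
4. -67.630935, 178.926217
5. -28.393650, 147.616067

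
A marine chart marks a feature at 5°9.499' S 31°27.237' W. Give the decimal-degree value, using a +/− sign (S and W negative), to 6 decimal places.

φ: 9.499′ = 0.158317°; total 5.1583167
S ⇒ negate
Lon: 31 + 27.237/60 = 31.4539500
W ⇒ negate

-5.158317, -31.453950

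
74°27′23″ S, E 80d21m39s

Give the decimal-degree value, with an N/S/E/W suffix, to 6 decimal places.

74.456389° S, 80.360833° E

Latitude: 74 + 27/60 + 23/3600 = 74.4563889
λ: 80° + 21/60 + 39/3600 = 80 + 0.350000 + 0.010833 = 80.3608333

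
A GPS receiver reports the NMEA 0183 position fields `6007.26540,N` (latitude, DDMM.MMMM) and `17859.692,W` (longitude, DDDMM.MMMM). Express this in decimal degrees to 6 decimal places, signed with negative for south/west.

60.121090, -178.994867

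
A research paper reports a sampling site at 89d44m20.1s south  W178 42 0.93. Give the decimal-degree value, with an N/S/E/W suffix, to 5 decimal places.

Latitude: 89 + 44/60 + 20.1/3600 = 89.738917
λ: 178° + 42/60 + 0.93/3600 = 178 + 0.700000 + 0.000258 = 178.700258

89.73892° S, 178.70026° W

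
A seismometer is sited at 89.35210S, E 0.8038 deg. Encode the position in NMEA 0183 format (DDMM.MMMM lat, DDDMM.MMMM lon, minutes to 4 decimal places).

Latitude: minutes = (89.352100 − 89) × 60 = 21.126000
Longitude: fractional part 0.803800 → 48.228000 minutes

8921.1260,S / 00048.2280,E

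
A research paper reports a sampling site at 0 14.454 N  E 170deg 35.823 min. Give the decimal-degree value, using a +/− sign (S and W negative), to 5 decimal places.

0.24090, 170.59705

Lat: 14.454′ = 0.240900°; total 0.240900
N → positive
Longitude: 35.823′ = 0.597050°; total 170.597050
E → positive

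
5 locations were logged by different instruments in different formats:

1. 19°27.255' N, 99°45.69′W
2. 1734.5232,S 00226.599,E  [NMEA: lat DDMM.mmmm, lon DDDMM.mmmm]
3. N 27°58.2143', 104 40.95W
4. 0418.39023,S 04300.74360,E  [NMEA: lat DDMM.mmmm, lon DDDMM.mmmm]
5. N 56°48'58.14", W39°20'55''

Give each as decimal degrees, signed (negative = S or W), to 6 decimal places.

1. 19.454250, -99.761500
2. -17.575387, 2.443317
3. 27.970238, -104.682500
4. -4.306504, 43.012393
5. 56.816150, -39.348611

Point 1:
  Lat: 19 + 27.255/60 = 19.4542500
  N ⇒ keep positive
  Lon: 45.69′ = 0.761500°; total 99.7615000
  W ⇒ negate
Point 2:
  Lat: split at 2 digits → 17° and 34.5232′; 17 + 34.5232/60 = 17.5753867
  S → negative
  Lon: degrees = first 3 digits = 2, minutes = 26.599; 2 + 26.599/60 = 2.4433167
  E ⇒ keep positive
Point 3:
  Lat: 58.2143′ = 0.970238°; total 27.9702383
  N → positive
  Lon: 104 + 40.95/60 = 104.6825000
  W ⇒ negate
Point 4:
  Latitude: degrees = first 2 digits = 4, minutes = 18.39023; 4 + 18.39023/60 = 4.3065038
  hemisphere S, so the sign is −
  Lon: split at 3 digits → 043° and 0.7436′; 43 + 0.7436/60 = 43.0123933
  E ⇒ keep positive
Point 5:
  Lat: 56° + 48/60 + 58.14/3600 = 56 + 0.800000 + 0.016150 = 56.8161500
  N ⇒ keep positive
  Longitude: 39° + 20/60 + 55/3600 = 39 + 0.333333 + 0.015278 = 39.3486111
  hemisphere W, so the sign is −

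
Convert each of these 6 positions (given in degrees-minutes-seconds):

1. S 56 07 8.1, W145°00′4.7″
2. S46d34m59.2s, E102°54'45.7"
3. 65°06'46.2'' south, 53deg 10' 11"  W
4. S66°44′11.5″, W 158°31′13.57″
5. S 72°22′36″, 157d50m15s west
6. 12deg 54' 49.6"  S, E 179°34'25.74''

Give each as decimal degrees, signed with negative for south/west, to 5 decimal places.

1. -56.11892, -145.00131
2. -46.58311, 102.91269
3. -65.11283, -53.16972
4. -66.73653, -158.52044
5. -72.37667, -157.83750
6. -12.91378, 179.57382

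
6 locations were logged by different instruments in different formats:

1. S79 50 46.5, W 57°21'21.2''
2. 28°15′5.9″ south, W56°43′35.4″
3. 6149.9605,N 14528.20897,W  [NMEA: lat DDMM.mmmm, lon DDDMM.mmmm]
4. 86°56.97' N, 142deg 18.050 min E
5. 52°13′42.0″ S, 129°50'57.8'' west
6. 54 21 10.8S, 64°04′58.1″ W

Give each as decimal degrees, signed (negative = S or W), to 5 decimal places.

1. -79.84625, -57.35589
2. -28.25164, -56.72650
3. 61.83268, -145.47015
4. 86.94950, 142.30083
5. -52.22833, -129.84939
6. -54.35300, -64.08281

Point 1:
  Lat: 79 + 50/60 + 46.5/3600 = 79.846250
  S → negative
  λ: 57 + 21/60 + 21.2/3600 = 57.355889
  W ⇒ negate
Point 2:
  Latitude: 15′ + 5.9″ = 15.09833′; 28 + 15.09833/60 = 28.251639
  hemisphere S, so the sign is −
  Longitude: 56° + 43/60 + 35.4/3600 = 56 + 0.716667 + 0.009833 = 56.726500
  W ⇒ negate
Point 3:
  Lat: split at 2 digits → 61° and 49.9605′; 61 + 49.9605/60 = 61.832675
  N ⇒ keep positive
  λ: degrees = first 3 digits = 145, minutes = 28.20897; 145 + 28.20897/60 = 145.470150
  W → negative
Point 4:
  Latitude: 86 + 56.97/60 = 86.949500
  N → positive
  Lon: 142 + 18.05/60 = 142.300833
  E ⇒ keep positive
Point 5:
  Latitude: 52° + 13/60 + 42/3600 = 52 + 0.216667 + 0.011667 = 52.228333
  S ⇒ negate
  Longitude: 129 + 50/60 + 57.8/3600 = 129.849389
  hemisphere W, so the sign is −
Point 6:
  Lat: 54 + 21/60 + 10.8/3600 = 54.353000
  hemisphere S, so the sign is −
  Longitude: 4′ + 58.1″ = 4.96833′; 64 + 4.96833/60 = 64.082806
  W ⇒ negate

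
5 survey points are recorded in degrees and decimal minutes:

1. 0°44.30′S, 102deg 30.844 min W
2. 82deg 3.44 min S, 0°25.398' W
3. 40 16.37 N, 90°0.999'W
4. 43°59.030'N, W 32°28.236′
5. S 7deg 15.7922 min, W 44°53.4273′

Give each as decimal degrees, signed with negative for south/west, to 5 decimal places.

Point 1:
  φ: 0 + 44.3/60 = 0.738333
  S ⇒ negate
  λ: 102 + 30.844/60 = 102.514067
  hemisphere W, so the sign is −
Point 2:
  φ: 3.44′ = 0.057333°; total 82.057333
  hemisphere S, so the sign is −
  λ: 25.398′ = 0.423300°; total 0.423300
  W ⇒ negate
Point 3:
  φ: 40 + 16.37/60 = 40.272833
  N → positive
  Lon: 0.999′ = 0.016650°; total 90.016650
  W ⇒ negate
Point 4:
  φ: 43 + 59.03/60 = 43.983833
  N ⇒ keep positive
  λ: 28.236′ = 0.470600°; total 32.470600
  W → negative
Point 5:
  Latitude: 7 + 15.7922/60 = 7.263203
  S → negative
  Lon: 44 + 53.4273/60 = 44.890455
  W ⇒ negate

1. -0.73833, -102.51407
2. -82.05733, -0.42330
3. 40.27283, -90.01665
4. 43.98383, -32.47060
5. -7.26320, -44.89046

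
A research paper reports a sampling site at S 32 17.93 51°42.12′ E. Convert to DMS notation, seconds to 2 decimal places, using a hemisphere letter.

32°17′55.80″ S, 51°42′7.20″ E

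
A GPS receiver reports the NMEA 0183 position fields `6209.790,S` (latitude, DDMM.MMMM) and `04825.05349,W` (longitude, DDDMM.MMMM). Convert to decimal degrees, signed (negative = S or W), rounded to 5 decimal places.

φ: split at 2 digits → 62° and 9.79′; 62 + 9.79/60 = 62.163167
S ⇒ negate
λ: split at 3 digits → 048° and 25.05349′; 48 + 25.05349/60 = 48.417558
W → negative

-62.16317, -48.41756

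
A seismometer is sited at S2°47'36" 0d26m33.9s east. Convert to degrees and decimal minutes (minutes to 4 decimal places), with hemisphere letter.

Latitude: 47 + 36/60 = 47.600000′
λ: 26 + 33.9/60 = 26.565000′

2° 47.6000′ S, 0° 26.5650′ E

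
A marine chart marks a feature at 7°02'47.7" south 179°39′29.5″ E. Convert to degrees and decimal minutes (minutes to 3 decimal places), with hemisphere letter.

7° 2.795′ S, 179° 39.492′ E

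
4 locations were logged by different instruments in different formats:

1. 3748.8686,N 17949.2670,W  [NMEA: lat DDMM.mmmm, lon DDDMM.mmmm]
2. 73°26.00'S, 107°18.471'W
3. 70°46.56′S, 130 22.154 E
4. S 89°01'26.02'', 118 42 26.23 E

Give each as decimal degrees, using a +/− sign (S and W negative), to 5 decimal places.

1. 37.81448, -179.82112
2. -73.43333, -107.30785
3. -70.77600, 130.36923
4. -89.02389, 118.70729

Point 1:
  φ: degrees = first 2 digits = 37, minutes = 48.8686; 37 + 48.8686/60 = 37.814477
  N → positive
  Lon: degrees = first 3 digits = 179, minutes = 49.267; 179 + 49.267/60 = 179.821117
  W ⇒ negate
Point 2:
  φ: 26′ = 0.433333°; total 73.433333
  hemisphere S, so the sign is −
  λ: 107 + 18.471/60 = 107.307850
  W → negative
Point 3:
  φ: 46.56′ = 0.776000°; total 70.776000
  S → negative
  λ: 130 + 22.154/60 = 130.369233
  E → positive
Point 4:
  φ: 1′ + 26.02″ = 1.43367′; 89 + 1.43367/60 = 89.023894
  hemisphere S, so the sign is −
  λ: 118° + 42/60 + 26.23/3600 = 118 + 0.700000 + 0.007286 = 118.707286
  E ⇒ keep positive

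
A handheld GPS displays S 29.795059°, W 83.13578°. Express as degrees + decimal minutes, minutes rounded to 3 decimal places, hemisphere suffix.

29° 47.704′ S, 83° 8.147′ W

Latitude: 29° + 0.795059 × 60 = 29° 47.70354′
λ: minutes = (83.135780 − 83) × 60 = 8.14680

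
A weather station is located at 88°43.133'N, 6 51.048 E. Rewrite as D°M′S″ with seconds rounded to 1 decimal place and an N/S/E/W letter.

Latitude: 43.13300′ → 43′ and 0.13300 × 60 = 7.980″
Lon: 51.04800′ → 51′ and 0.04800 × 60 = 2.880″

88°43′8.0″ N, 6°51′2.9″ E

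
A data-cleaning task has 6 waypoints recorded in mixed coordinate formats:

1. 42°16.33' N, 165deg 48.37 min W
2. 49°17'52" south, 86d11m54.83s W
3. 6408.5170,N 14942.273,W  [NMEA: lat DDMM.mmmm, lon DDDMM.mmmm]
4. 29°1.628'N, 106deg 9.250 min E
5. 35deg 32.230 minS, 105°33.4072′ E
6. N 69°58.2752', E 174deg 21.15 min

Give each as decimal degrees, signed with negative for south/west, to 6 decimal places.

Point 1:
  Lat: 16.33′ = 0.272167°; total 42.2721667
  N ⇒ keep positive
  Longitude: 165 + 48.37/60 = 165.8061667
  W → negative
Point 2:
  Lat: 49° + 17/60 + 52/3600 = 49 + 0.283333 + 0.014444 = 49.2977778
  S ⇒ negate
  Longitude: 11′ + 54.83″ = 11.91383′; 86 + 11.91383/60 = 86.1985639
  W ⇒ negate
Point 3:
  φ: split at 2 digits → 64° and 8.517′; 64 + 8.517/60 = 64.1419500
  N → positive
  Longitude: degrees = first 3 digits = 149, minutes = 42.273; 149 + 42.273/60 = 149.7045500
  W ⇒ negate
Point 4:
  Lat: 1.628′ = 0.027133°; total 29.0271333
  N ⇒ keep positive
  λ: 9.25′ = 0.154167°; total 106.1541667
  E → positive
Point 5:
  Lat: 35 + 32.23/60 = 35.5371667
  hemisphere S, so the sign is −
  λ: 105 + 33.4072/60 = 105.5567867
  E → positive
Point 6:
  Latitude: 69 + 58.2752/60 = 69.9712533
  N ⇒ keep positive
  Lon: 174 + 21.15/60 = 174.3525000
  E → positive

1. 42.272167, -165.806167
2. -49.297778, -86.198564
3. 64.141950, -149.704550
4. 29.027133, 106.154167
5. -35.537167, 105.556787
6. 69.971253, 174.352500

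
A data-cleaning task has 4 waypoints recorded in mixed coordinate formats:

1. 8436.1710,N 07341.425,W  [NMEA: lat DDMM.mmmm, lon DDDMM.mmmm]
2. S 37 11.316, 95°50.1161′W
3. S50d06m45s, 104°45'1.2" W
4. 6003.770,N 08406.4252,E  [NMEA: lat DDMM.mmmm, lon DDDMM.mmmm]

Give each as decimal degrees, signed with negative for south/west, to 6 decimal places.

Point 1:
  φ: split at 2 digits → 84° and 36.171′; 84 + 36.171/60 = 84.6028500
  N → positive
  λ: split at 3 digits → 073° and 41.425′; 73 + 41.425/60 = 73.6904167
  W ⇒ negate
Point 2:
  φ: 37 + 11.316/60 = 37.1886000
  hemisphere S, so the sign is −
  λ: 50.1161′ = 0.835268°; total 95.8352683
  W ⇒ negate
Point 3:
  Lat: 6′ + 45″ = 6.75000′; 50 + 6.75000/60 = 50.1125000
  S → negative
  λ: 104 + 45/60 + 1.2/3600 = 104.7503333
  W ⇒ negate
Point 4:
  φ: degrees = first 2 digits = 60, minutes = 3.77; 60 + 3.77/60 = 60.0628333
  N ⇒ keep positive
  Lon: degrees = first 3 digits = 84, minutes = 6.4252; 84 + 6.4252/60 = 84.1070867
  E ⇒ keep positive

1. 84.602850, -73.690417
2. -37.188600, -95.835268
3. -50.112500, -104.750333
4. 60.062833, 84.107087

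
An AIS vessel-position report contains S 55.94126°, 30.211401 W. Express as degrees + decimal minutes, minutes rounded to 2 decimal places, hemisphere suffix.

Lat: 55° + 0.941260 × 60 = 55° 56.4756′
Longitude: minutes = (30.211401 − 30) × 60 = 12.6841

55° 56.48′ S, 30° 12.68′ W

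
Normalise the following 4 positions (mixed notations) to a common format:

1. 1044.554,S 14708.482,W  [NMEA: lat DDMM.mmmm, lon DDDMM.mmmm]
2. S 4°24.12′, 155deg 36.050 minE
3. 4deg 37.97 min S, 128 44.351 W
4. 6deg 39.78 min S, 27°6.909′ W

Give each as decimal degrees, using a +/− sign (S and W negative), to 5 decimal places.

1. -10.74257, -147.14137
2. -4.40200, 155.60083
3. -4.63283, -128.73918
4. -6.66300, -27.11515

Point 1:
  φ: split at 2 digits → 10° and 44.554′; 10 + 44.554/60 = 10.742567
  S ⇒ negate
  Lon: split at 3 digits → 147° and 8.482′; 147 + 8.482/60 = 147.141367
  W ⇒ negate
Point 2:
  Lat: 24.12′ = 0.402000°; total 4.402000
  S → negative
  Lon: 36.05′ = 0.600833°; total 155.600833
  E ⇒ keep positive
Point 3:
  φ: 37.97′ = 0.632833°; total 4.632833
  S ⇒ negate
  Lon: 44.351′ = 0.739183°; total 128.739183
  W → negative
Point 4:
  Lat: 6 + 39.78/60 = 6.663000
  hemisphere S, so the sign is −
  Lon: 27 + 6.909/60 = 27.115150
  W ⇒ negate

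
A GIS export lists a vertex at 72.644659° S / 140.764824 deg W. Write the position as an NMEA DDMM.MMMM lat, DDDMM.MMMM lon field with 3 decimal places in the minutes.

7238.680,S / 14045.889,W

Latitude: fractional part 0.644659 → 38.67954 minutes
Lon: fractional part 0.764824 → 45.88944 minutes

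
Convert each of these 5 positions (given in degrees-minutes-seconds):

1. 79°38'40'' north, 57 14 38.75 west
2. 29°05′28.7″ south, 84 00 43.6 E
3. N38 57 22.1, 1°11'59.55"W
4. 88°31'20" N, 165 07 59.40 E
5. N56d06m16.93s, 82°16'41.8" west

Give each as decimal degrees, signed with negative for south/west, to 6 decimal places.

1. 79.644444, -57.244097
2. -29.091306, 84.012111
3. 38.956139, -1.199875
4. 88.522222, 165.133167
5. 56.104703, -82.278278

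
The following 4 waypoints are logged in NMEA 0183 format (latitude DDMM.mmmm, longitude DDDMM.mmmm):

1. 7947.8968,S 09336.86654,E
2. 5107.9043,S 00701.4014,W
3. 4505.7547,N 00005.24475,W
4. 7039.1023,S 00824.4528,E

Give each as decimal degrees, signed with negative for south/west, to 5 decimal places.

Point 1:
  φ: split at 2 digits → 79° and 47.8968′; 79 + 47.8968/60 = 79.798280
  S ⇒ negate
  Longitude: split at 3 digits → 093° and 36.86654′; 93 + 36.86654/60 = 93.614442
  E ⇒ keep positive
Point 2:
  φ: degrees = first 2 digits = 51, minutes = 7.9043; 51 + 7.9043/60 = 51.131738
  S ⇒ negate
  Lon: degrees = first 3 digits = 7, minutes = 1.4014; 7 + 1.4014/60 = 7.023357
  W → negative
Point 3:
  Lat: degrees = first 2 digits = 45, minutes = 5.7547; 45 + 5.7547/60 = 45.095912
  N → positive
  λ: split at 3 digits → 000° and 5.24475′; 0 + 5.24475/60 = 0.087413
  hemisphere W, so the sign is −
Point 4:
  Latitude: degrees = first 2 digits = 70, minutes = 39.1023; 70 + 39.1023/60 = 70.651705
  S → negative
  λ: split at 3 digits → 008° and 24.4528′; 8 + 24.4528/60 = 8.407547
  E ⇒ keep positive

1. -79.79828, 93.61444
2. -51.13174, -7.02336
3. 45.09591, -0.08741
4. -70.65171, 8.40755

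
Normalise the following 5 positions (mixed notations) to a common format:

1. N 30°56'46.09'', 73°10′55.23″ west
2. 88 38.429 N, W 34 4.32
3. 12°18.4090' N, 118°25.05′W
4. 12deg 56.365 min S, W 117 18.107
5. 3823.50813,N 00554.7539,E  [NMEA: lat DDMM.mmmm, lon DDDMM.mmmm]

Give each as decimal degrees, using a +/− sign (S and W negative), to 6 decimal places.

Point 1:
  Lat: 30 + 56/60 + 46.09/3600 = 30.9461361
  N → positive
  Longitude: 73° + 10/60 + 55.23/3600 = 73 + 0.166667 + 0.015342 = 73.1820083
  hemisphere W, so the sign is −
Point 2:
  Lat: 38.429′ = 0.640483°; total 88.6404833
  N ⇒ keep positive
  Lon: 4.32′ = 0.072000°; total 34.0720000
  hemisphere W, so the sign is −
Point 3:
  Lat: 18.409′ = 0.306817°; total 12.3068167
  N ⇒ keep positive
  λ: 25.05′ = 0.417500°; total 118.4175000
  W ⇒ negate
Point 4:
  φ: 56.365′ = 0.939417°; total 12.9394167
  hemisphere S, so the sign is −
  λ: 18.107′ = 0.301783°; total 117.3017833
  W → negative
Point 5:
  Lat: split at 2 digits → 38° and 23.50813′; 38 + 23.50813/60 = 38.3918022
  N → positive
  λ: split at 3 digits → 005° and 54.7539′; 5 + 54.7539/60 = 5.9125650
  E ⇒ keep positive

1. 30.946136, -73.182008
2. 88.640483, -34.072000
3. 12.306817, -118.417500
4. -12.939417, -117.301783
5. 38.391802, 5.912565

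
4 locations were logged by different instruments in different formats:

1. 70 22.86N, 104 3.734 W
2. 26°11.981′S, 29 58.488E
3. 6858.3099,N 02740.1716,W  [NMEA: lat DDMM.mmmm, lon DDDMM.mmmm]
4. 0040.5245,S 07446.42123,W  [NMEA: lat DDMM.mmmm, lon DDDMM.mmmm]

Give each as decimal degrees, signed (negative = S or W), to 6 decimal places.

Point 1:
  φ: 22.86′ = 0.381000°; total 70.3810000
  N → positive
  Lon: 3.734′ = 0.062233°; total 104.0622333
  W → negative
Point 2:
  Lat: 11.981′ = 0.199683°; total 26.1996833
  hemisphere S, so the sign is −
  λ: 58.488′ = 0.974800°; total 29.9748000
  E → positive
Point 3:
  Lat: degrees = first 2 digits = 68, minutes = 58.3099; 68 + 58.3099/60 = 68.9718317
  N → positive
  Longitude: degrees = first 3 digits = 27, minutes = 40.1716; 27 + 40.1716/60 = 27.6695267
  hemisphere W, so the sign is −
Point 4:
  Latitude: split at 2 digits → 00° and 40.5245′; 0 + 40.5245/60 = 0.6754083
  hemisphere S, so the sign is −
  Longitude: degrees = first 3 digits = 74, minutes = 46.42123; 74 + 46.42123/60 = 74.7736872
  W → negative

1. 70.381000, -104.062233
2. -26.199683, 29.974800
3. 68.971832, -27.669527
4. -0.675408, -74.773687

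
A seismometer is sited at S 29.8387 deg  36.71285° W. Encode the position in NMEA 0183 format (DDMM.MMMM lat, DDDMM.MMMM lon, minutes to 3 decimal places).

φ: 29° + 0.838700 × 60 = 29° 50.32200′
Longitude: fractional part 0.712850 → 42.77100 minutes

2950.322,S / 03642.771,W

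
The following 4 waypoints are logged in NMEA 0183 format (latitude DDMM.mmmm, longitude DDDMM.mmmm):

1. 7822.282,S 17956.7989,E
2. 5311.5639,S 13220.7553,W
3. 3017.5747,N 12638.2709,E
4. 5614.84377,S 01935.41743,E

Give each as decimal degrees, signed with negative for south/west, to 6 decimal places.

Point 1:
  Lat: degrees = first 2 digits = 78, minutes = 22.282; 78 + 22.282/60 = 78.3713667
  S ⇒ negate
  Lon: split at 3 digits → 179° and 56.7989′; 179 + 56.7989/60 = 179.9466483
  E → positive
Point 2:
  Latitude: degrees = first 2 digits = 53, minutes = 11.5639; 53 + 11.5639/60 = 53.1927317
  S → negative
  Lon: split at 3 digits → 132° and 20.7553′; 132 + 20.7553/60 = 132.3459217
  W → negative
Point 3:
  Latitude: degrees = first 2 digits = 30, minutes = 17.5747; 30 + 17.5747/60 = 30.2929117
  N ⇒ keep positive
  λ: degrees = first 3 digits = 126, minutes = 38.2709; 126 + 38.2709/60 = 126.6378483
  E ⇒ keep positive
Point 4:
  φ: split at 2 digits → 56° and 14.84377′; 56 + 14.84377/60 = 56.2473962
  S → negative
  Longitude: split at 3 digits → 019° and 35.41743′; 19 + 35.41743/60 = 19.5902905
  E → positive

1. -78.371367, 179.946648
2. -53.192732, -132.345922
3. 30.292912, 126.637848
4. -56.247396, 19.590291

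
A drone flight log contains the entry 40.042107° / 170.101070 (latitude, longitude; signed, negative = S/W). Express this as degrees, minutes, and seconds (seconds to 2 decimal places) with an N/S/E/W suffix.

φ: whole degrees 40; 2.52642′ → 2′ and 31.5852″
Lon: 0.101070° → 6.06420′; 0.06420 × 60 = 3.8520″

40°02′31.59″ N, 170°06′3.85″ E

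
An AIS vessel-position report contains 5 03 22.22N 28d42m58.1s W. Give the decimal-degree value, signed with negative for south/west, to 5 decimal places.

φ: 5 + 3/60 + 22.22/3600 = 5.056172
N ⇒ keep positive
λ: 28 + 42/60 + 58.1/3600 = 28.716139
W ⇒ negate

5.05617, -28.71614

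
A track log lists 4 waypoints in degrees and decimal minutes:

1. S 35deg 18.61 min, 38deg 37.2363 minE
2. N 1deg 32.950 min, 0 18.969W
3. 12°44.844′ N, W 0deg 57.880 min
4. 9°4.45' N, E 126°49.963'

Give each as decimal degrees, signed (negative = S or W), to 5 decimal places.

1. -35.31017, 38.62061
2. 1.54917, -0.31615
3. 12.74740, -0.96467
4. 9.07417, 126.83272

Point 1:
  φ: 18.61′ = 0.310167°; total 35.310167
  S ⇒ negate
  Lon: 38 + 37.2363/60 = 38.620605
  E ⇒ keep positive
Point 2:
  φ: 1 + 32.95/60 = 1.549167
  N → positive
  Lon: 18.969′ = 0.316150°; total 0.316150
  hemisphere W, so the sign is −
Point 3:
  Lat: 44.844′ = 0.747400°; total 12.747400
  N → positive
  λ: 0 + 57.88/60 = 0.964667
  hemisphere W, so the sign is −
Point 4:
  Latitude: 4.45′ = 0.074167°; total 9.074167
  N → positive
  λ: 49.963′ = 0.832717°; total 126.832717
  E → positive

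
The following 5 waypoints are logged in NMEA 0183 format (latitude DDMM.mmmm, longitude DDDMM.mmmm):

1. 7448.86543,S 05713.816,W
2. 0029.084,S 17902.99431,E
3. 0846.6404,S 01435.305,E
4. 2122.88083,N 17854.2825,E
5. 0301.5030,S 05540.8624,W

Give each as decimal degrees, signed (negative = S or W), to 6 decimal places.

1. -74.814424, -57.230267
2. -0.484733, 179.049905
3. -8.777340, 14.588417
4. 21.381347, 178.904708
5. -3.025050, -55.681040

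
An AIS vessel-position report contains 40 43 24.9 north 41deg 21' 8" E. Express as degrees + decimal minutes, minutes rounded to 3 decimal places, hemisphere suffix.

Latitude: 43 + 24.9/60 = 43.41500′
λ: seconds/60 = 0.13333; minutes = 21 + 0.13333 = 21.13333

40° 43.415′ N, 41° 21.133′ E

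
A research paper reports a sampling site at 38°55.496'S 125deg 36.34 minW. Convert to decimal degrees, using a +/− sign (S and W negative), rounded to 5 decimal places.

-38.92493, -125.60567

φ: 38 + 55.496/60 = 38.924933
S → negative
λ: 125 + 36.34/60 = 125.605667
hemisphere W, so the sign is −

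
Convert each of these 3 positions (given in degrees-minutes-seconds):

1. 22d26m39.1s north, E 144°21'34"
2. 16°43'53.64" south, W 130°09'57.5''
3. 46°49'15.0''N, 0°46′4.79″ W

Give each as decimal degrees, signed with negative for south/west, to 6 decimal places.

Point 1:
  Latitude: 22 + 26/60 + 39.1/3600 = 22.4441944
  N ⇒ keep positive
  Lon: 144° + 21/60 + 34/3600 = 144 + 0.350000 + 0.009444 = 144.3594444
  E ⇒ keep positive
Point 2:
  Latitude: 16 + 43/60 + 53.64/3600 = 16.7315667
  hemisphere S, so the sign is −
  Lon: 130° + 9/60 + 57.5/3600 = 130 + 0.150000 + 0.015972 = 130.1659722
  hemisphere W, so the sign is −
Point 3:
  φ: 49′ + 15″ = 49.25000′; 46 + 49.25000/60 = 46.8208333
  N ⇒ keep positive
  Lon: 0 + 46/60 + 4.79/3600 = 0.7679972
  hemisphere W, so the sign is −

1. 22.444194, 144.359444
2. -16.731567, -130.165972
3. 46.820833, -0.767997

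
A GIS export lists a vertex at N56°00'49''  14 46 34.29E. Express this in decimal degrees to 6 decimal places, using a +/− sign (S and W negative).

56.013611, 14.776192

Latitude: 56° + 0/60 + 49/3600 = 56 + 0.000000 + 0.013611 = 56.0136111
N ⇒ keep positive
Longitude: 14 + 46/60 + 34.29/3600 = 14.7761917
E → positive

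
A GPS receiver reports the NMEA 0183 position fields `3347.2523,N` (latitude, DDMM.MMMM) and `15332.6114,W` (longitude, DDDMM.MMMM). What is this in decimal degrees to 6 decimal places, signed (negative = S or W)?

33.787538, -153.543523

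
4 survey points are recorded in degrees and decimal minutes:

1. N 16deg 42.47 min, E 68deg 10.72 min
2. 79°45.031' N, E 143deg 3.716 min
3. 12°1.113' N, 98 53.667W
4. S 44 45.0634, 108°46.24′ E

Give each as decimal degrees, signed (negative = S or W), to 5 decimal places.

Point 1:
  Lat: 16 + 42.47/60 = 16.707833
  N ⇒ keep positive
  Longitude: 10.72′ = 0.178667°; total 68.178667
  E ⇒ keep positive
Point 2:
  Latitude: 79 + 45.031/60 = 79.750517
  N ⇒ keep positive
  Lon: 3.716′ = 0.061933°; total 143.061933
  E → positive
Point 3:
  Lat: 12 + 1.113/60 = 12.018550
  N ⇒ keep positive
  λ: 98 + 53.667/60 = 98.894450
  hemisphere W, so the sign is −
Point 4:
  Latitude: 44 + 45.0634/60 = 44.751057
  S ⇒ negate
  Longitude: 46.24′ = 0.770667°; total 108.770667
  E → positive

1. 16.70783, 68.17867
2. 79.75052, 143.06193
3. 12.01855, -98.89445
4. -44.75106, 108.77067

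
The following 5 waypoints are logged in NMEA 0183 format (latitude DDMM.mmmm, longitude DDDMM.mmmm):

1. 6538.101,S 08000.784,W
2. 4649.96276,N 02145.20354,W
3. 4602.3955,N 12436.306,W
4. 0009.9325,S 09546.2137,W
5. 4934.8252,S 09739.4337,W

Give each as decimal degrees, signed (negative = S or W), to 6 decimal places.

1. -65.635017, -80.013067
2. 46.832713, -21.753392
3. 46.039925, -124.605100
4. -0.165542, -95.770228
5. -49.580420, -97.657228

Point 1:
  Lat: degrees = first 2 digits = 65, minutes = 38.101; 65 + 38.101/60 = 65.6350167
  hemisphere S, so the sign is −
  Longitude: split at 3 digits → 080° and 0.784′; 80 + 0.784/60 = 80.0130667
  W → negative
Point 2:
  φ: degrees = first 2 digits = 46, minutes = 49.96276; 46 + 49.96276/60 = 46.8327127
  N ⇒ keep positive
  Lon: split at 3 digits → 021° and 45.20354′; 21 + 45.20354/60 = 21.7533923
  W → negative
Point 3:
  Lat: split at 2 digits → 46° and 2.3955′; 46 + 2.3955/60 = 46.0399250
  N ⇒ keep positive
  Longitude: degrees = first 3 digits = 124, minutes = 36.306; 124 + 36.306/60 = 124.6051000
  W → negative
Point 4:
  Lat: split at 2 digits → 00° and 9.9325′; 0 + 9.9325/60 = 0.1655417
  S ⇒ negate
  Longitude: degrees = first 3 digits = 95, minutes = 46.2137; 95 + 46.2137/60 = 95.7702283
  hemisphere W, so the sign is −
Point 5:
  Latitude: degrees = first 2 digits = 49, minutes = 34.8252; 49 + 34.8252/60 = 49.5804200
  S ⇒ negate
  λ: degrees = first 3 digits = 97, minutes = 39.4337; 97 + 39.4337/60 = 97.6572283
  W ⇒ negate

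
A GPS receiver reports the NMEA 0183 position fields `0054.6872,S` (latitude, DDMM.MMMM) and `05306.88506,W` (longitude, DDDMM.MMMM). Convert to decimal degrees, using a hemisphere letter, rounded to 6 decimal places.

0.911453° S, 53.114751° W

Latitude: degrees = first 2 digits = 0, minutes = 54.6872; 0 + 54.6872/60 = 0.9114533
λ: degrees = first 3 digits = 53, minutes = 6.88506; 53 + 6.88506/60 = 53.1147510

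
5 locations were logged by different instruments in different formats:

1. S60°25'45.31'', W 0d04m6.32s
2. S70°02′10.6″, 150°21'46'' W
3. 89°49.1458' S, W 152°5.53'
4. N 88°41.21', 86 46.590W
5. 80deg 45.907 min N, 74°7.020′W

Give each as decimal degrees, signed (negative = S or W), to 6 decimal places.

1. -60.429253, -0.068422
2. -70.036278, -150.362778
3. -89.819097, -152.092167
4. 88.686833, -86.776500
5. 80.765117, -74.117000

Point 1:
  Latitude: 60° + 25/60 + 45.31/3600 = 60 + 0.416667 + 0.012586 = 60.4292528
  hemisphere S, so the sign is −
  Lon: 4′ + 6.32″ = 4.10533′; 0 + 4.10533/60 = 0.0684222
  W → negative
Point 2:
  Lat: 70° + 2/60 + 10.6/3600 = 70 + 0.033333 + 0.002944 = 70.0362778
  hemisphere S, so the sign is −
  λ: 150° + 21/60 + 46/3600 = 150 + 0.350000 + 0.012778 = 150.3627778
  W ⇒ negate
Point 3:
  φ: 49.1458′ = 0.819097°; total 89.8190967
  hemisphere S, so the sign is −
  Lon: 152 + 5.53/60 = 152.0921667
  W ⇒ negate
Point 4:
  Latitude: 41.21′ = 0.686833°; total 88.6868333
  N → positive
  λ: 86 + 46.59/60 = 86.7765000
  W ⇒ negate
Point 5:
  φ: 80 + 45.907/60 = 80.7651167
  N → positive
  Longitude: 74 + 7.02/60 = 74.1170000
  W ⇒ negate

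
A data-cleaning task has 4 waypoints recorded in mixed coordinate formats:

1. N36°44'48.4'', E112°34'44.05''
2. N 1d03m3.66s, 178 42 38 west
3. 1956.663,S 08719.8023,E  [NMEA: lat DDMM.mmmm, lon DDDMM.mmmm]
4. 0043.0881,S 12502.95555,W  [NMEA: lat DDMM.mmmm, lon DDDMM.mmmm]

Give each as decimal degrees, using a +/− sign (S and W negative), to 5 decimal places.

Point 1:
  Lat: 44′ + 48.4″ = 44.80667′; 36 + 44.80667/60 = 36.746778
  N → positive
  Longitude: 112 + 34/60 + 44.05/3600 = 112.578903
  E ⇒ keep positive
Point 2:
  φ: 3′ + 3.66″ = 3.06100′; 1 + 3.06100/60 = 1.051017
  N → positive
  Longitude: 178° + 42/60 + 38/3600 = 178 + 0.700000 + 0.010556 = 178.710556
  W → negative
Point 3:
  Lat: split at 2 digits → 19° and 56.663′; 19 + 56.663/60 = 19.944383
  S → negative
  Longitude: degrees = first 3 digits = 87, minutes = 19.8023; 87 + 19.8023/60 = 87.330038
  E ⇒ keep positive
Point 4:
  Latitude: split at 2 digits → 00° and 43.0881′; 0 + 43.0881/60 = 0.718135
  S → negative
  Lon: split at 3 digits → 125° and 2.95555′; 125 + 2.95555/60 = 125.049259
  W → negative

1. 36.74678, 112.57890
2. 1.05102, -178.71056
3. -19.94438, 87.33004
4. -0.71814, -125.04926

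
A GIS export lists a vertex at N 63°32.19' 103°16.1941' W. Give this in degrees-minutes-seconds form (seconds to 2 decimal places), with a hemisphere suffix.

63°32′11.40″ N, 103°16′11.65″ W

φ: 32.19000′ → 32′ and 0.19000 × 60 = 11.4000″
λ: fractional minutes 0.19410 × 60 = 11.6460″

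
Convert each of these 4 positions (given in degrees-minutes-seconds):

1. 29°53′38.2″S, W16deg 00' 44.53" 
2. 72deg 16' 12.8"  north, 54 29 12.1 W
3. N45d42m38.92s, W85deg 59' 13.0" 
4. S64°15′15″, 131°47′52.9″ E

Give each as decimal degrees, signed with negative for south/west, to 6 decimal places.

Point 1:
  Lat: 29 + 53/60 + 38.2/3600 = 29.8939444
  hemisphere S, so the sign is −
  Longitude: 16° + 0/60 + 44.53/3600 = 16 + 0.000000 + 0.012369 = 16.0123694
  W ⇒ negate
Point 2:
  φ: 72 + 16/60 + 12.8/3600 = 72.2702222
  N → positive
  Lon: 54° + 29/60 + 12.1/3600 = 54 + 0.483333 + 0.003361 = 54.4866944
  W → negative
Point 3:
  φ: 45° + 42/60 + 38.92/3600 = 45 + 0.700000 + 0.010811 = 45.7108111
  N → positive
  λ: 85 + 59/60 + 13/3600 = 85.9869444
  hemisphere W, so the sign is −
Point 4:
  Latitude: 64 + 15/60 + 15/3600 = 64.2541667
  hemisphere S, so the sign is −
  Longitude: 131 + 47/60 + 52.9/3600 = 131.7980278
  E → positive

1. -29.893944, -16.012369
2. 72.270222, -54.486694
3. 45.710811, -85.986944
4. -64.254167, 131.798028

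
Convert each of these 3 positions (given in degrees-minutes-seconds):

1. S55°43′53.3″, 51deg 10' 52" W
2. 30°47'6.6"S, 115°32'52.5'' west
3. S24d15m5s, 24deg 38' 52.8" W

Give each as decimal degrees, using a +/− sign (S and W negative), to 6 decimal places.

1. -55.731472, -51.181111
2. -30.785167, -115.547917
3. -24.251389, -24.648000

Point 1:
  Latitude: 55 + 43/60 + 53.3/3600 = 55.7314722
  S ⇒ negate
  Longitude: 51 + 10/60 + 52/3600 = 51.1811111
  hemisphere W, so the sign is −
Point 2:
  φ: 30° + 47/60 + 6.6/3600 = 30 + 0.783333 + 0.001833 = 30.7851667
  S → negative
  Lon: 115° + 32/60 + 52.5/3600 = 115 + 0.533333 + 0.014583 = 115.5479167
  W → negative
Point 3:
  Lat: 15′ + 5″ = 15.08333′; 24 + 15.08333/60 = 24.2513889
  S → negative
  Lon: 24° + 38/60 + 52.8/3600 = 24 + 0.633333 + 0.014667 = 24.6480000
  W → negative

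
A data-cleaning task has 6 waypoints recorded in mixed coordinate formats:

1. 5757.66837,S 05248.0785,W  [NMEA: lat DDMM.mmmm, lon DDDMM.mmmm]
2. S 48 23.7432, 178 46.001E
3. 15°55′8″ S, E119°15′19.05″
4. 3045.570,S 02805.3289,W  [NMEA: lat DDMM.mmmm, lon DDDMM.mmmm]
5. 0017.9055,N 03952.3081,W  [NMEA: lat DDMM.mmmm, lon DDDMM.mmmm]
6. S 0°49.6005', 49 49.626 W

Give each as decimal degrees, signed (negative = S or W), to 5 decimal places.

1. -57.96114, -52.80131
2. -48.39572, 178.76668
3. -15.91889, 119.25529
4. -30.75950, -28.08882
5. 0.29843, -39.87180
6. -0.82668, -49.82710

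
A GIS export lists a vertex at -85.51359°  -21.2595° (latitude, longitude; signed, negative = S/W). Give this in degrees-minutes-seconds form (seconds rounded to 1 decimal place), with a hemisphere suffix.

Latitude is negative → S; |value| = 85.513590
φ: 0.513590° → 30.81540′; 0.81540 × 60 = 48.924″
Longitude is negative → W; |value| = 21.259500
Longitude: 0.259500 × 60 = 15.57000′ → 15′, remainder × 60 = 34.200″

85°30′48.9″ S, 21°15′34.2″ W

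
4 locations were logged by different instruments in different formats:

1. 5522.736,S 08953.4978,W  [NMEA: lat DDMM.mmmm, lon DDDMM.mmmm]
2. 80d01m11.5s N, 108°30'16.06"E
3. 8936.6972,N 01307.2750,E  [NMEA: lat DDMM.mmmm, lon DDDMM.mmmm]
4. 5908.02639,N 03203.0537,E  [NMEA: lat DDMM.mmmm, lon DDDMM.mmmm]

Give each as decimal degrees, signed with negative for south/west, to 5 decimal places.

1. -55.37893, -89.89163
2. 80.01986, 108.50446
3. 89.61162, 13.12125
4. 59.13377, 32.05090

Point 1:
  Lat: split at 2 digits → 55° and 22.736′; 55 + 22.736/60 = 55.378933
  S → negative
  λ: degrees = first 3 digits = 89, minutes = 53.4978; 89 + 53.4978/60 = 89.891630
  W ⇒ negate
Point 2:
  Lat: 1′ + 11.5″ = 1.19167′; 80 + 1.19167/60 = 80.019861
  N ⇒ keep positive
  Lon: 108 + 30/60 + 16.06/3600 = 108.504461
  E ⇒ keep positive
Point 3:
  Latitude: split at 2 digits → 89° and 36.6972′; 89 + 36.6972/60 = 89.611620
  N → positive
  λ: degrees = first 3 digits = 13, minutes = 7.275; 13 + 7.275/60 = 13.121250
  E → positive
Point 4:
  φ: degrees = first 2 digits = 59, minutes = 8.02639; 59 + 8.02639/60 = 59.133773
  N → positive
  λ: degrees = first 3 digits = 32, minutes = 3.0537; 32 + 3.0537/60 = 32.050895
  E → positive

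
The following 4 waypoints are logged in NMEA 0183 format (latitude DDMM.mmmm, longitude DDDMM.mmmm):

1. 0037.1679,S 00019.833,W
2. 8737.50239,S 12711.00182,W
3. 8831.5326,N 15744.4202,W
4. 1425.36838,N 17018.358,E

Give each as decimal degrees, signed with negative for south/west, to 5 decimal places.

Point 1:
  φ: split at 2 digits → 00° and 37.1679′; 0 + 37.1679/60 = 0.619465
  S → negative
  λ: split at 3 digits → 000° and 19.833′; 0 + 19.833/60 = 0.330550
  W → negative
Point 2:
  φ: degrees = first 2 digits = 87, minutes = 37.50239; 87 + 37.50239/60 = 87.625040
  S → negative
  Lon: split at 3 digits → 127° and 11.00182′; 127 + 11.00182/60 = 127.183364
  hemisphere W, so the sign is −
Point 3:
  Lat: degrees = first 2 digits = 88, minutes = 31.5326; 88 + 31.5326/60 = 88.525543
  N ⇒ keep positive
  Lon: degrees = first 3 digits = 157, minutes = 44.4202; 157 + 44.4202/60 = 157.740337
  W ⇒ negate
Point 4:
  φ: degrees = first 2 digits = 14, minutes = 25.36838; 14 + 25.36838/60 = 14.422806
  N ⇒ keep positive
  λ: degrees = first 3 digits = 170, minutes = 18.358; 170 + 18.358/60 = 170.305967
  E → positive

1. -0.61947, -0.33055
2. -87.62504, -127.18336
3. 88.52554, -157.74034
4. 14.42281, 170.30597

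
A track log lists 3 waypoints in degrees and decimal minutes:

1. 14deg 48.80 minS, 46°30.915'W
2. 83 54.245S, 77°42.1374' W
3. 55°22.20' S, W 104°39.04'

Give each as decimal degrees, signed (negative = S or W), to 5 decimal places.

Point 1:
  φ: 48.8′ = 0.813333°; total 14.813333
  S → negative
  Longitude: 30.915′ = 0.515250°; total 46.515250
  W → negative
Point 2:
  Latitude: 54.245′ = 0.904083°; total 83.904083
  S ⇒ negate
  Longitude: 77 + 42.1374/60 = 77.702290
  W → negative
Point 3:
  Lat: 22.2′ = 0.370000°; total 55.370000
  S ⇒ negate
  λ: 39.04′ = 0.650667°; total 104.650667
  hemisphere W, so the sign is −

1. -14.81333, -46.51525
2. -83.90408, -77.70229
3. -55.37000, -104.65067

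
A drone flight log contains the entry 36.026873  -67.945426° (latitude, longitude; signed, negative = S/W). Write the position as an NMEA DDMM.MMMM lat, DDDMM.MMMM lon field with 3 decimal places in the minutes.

3601.612,N / 06756.726,W

Lat: 36° + 0.026873 × 60 = 36° 1.61238′
Longitude is negative → W; |value| = 67.945426
λ: 67° + 0.945426 × 60 = 67° 56.72556′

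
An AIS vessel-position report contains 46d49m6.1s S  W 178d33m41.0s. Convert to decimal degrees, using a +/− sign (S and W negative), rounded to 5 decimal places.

-46.81836, -178.56139

Lat: 46° + 49/60 + 6.1/3600 = 46 + 0.816667 + 0.001694 = 46.818361
hemisphere S, so the sign is −
Longitude: 178 + 33/60 + 41/3600 = 178.561389
W → negative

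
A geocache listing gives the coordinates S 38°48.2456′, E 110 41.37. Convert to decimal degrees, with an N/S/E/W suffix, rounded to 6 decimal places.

φ: 48.2456′ = 0.804093°; total 38.8040933
Lon: 110 + 41.37/60 = 110.6895000

38.804093° S, 110.689500° E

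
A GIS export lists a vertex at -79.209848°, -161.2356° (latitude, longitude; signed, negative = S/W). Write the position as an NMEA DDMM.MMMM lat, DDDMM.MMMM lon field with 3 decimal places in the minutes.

7912.591,S / 16114.136,W

Latitude is negative → S; |value| = 79.209848
Lat: fractional part 0.209848 → 12.59088 minutes
Longitude is negative → W; |value| = 161.235600
λ: minutes = (161.235600 − 161) × 60 = 14.13600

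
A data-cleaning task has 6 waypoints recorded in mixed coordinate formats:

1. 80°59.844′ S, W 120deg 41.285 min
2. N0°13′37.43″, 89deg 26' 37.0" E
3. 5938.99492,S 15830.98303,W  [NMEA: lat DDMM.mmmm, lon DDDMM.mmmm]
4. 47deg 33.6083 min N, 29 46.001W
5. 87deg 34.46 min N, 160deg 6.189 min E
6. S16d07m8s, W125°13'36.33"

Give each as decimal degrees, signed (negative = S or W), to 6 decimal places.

1. -80.997400, -120.688083
2. 0.227064, 89.443611
3. -59.649915, -158.516384
4. 47.560138, -29.766683
5. 87.574333, 160.103150
6. -16.118889, -125.226758

Point 1:
  Lat: 59.844′ = 0.997400°; total 80.9974000
  S ⇒ negate
  λ: 120 + 41.285/60 = 120.6880833
  W → negative
Point 2:
  φ: 0° + 13/60 + 37.43/3600 = 0 + 0.216667 + 0.010397 = 0.2270639
  N ⇒ keep positive
  Longitude: 26′ + 37″ = 26.61667′; 89 + 26.61667/60 = 89.4436111
  E ⇒ keep positive
Point 3:
  Lat: split at 2 digits → 59° and 38.99492′; 59 + 38.99492/60 = 59.6499153
  S → negative
  λ: split at 3 digits → 158° and 30.98303′; 158 + 30.98303/60 = 158.5163838
  W ⇒ negate
Point 4:
  φ: 33.6083′ = 0.560138°; total 47.5601383
  N → positive
  Lon: 29 + 46.001/60 = 29.7666833
  W → negative
Point 5:
  Lat: 34.46′ = 0.574333°; total 87.5743333
  N → positive
  Lon: 160 + 6.189/60 = 160.1031500
  E → positive
Point 6:
  Lat: 16 + 7/60 + 8/3600 = 16.1188889
  S ⇒ negate
  Lon: 125° + 13/60 + 36.33/3600 = 125 + 0.216667 + 0.010092 = 125.2267583
  W → negative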